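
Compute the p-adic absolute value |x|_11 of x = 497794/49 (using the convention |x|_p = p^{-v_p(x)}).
|497794/49|_11 = 1/14641

Step 1 — compute v_11(x) by factoring powers of 11 out of the numerator and denominator: v_11(497794/49) = 4. Step 2 — apply |x|_p = p^{-v_p(x)} = 11^{-4} = 1/14641.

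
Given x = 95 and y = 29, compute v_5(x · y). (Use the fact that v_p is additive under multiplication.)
v_5(2755) = 1

v_p(x) = 1 (factor: 95 = 5^1 · 19); v_p(y) = 0 (factor: 29 = 5^0 · 29). Additivity: v_p(xy) = v_p(x) + v_p(y) = 1 + 0 = 1. (Direct check: xy = 2755 = 5^1 · (551).)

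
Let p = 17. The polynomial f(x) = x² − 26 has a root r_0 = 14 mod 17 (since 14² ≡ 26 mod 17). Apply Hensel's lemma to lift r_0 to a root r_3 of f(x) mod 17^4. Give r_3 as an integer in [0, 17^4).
r_3 = 47920 (mod 83521)

Hensel's recurrence: r_{i+1} = r_i − f(r_i)·(f′(r_i))^{-1} mod 17^{i+2}, with f′(x) = 2x. Iterate:
  r_0 = 14 (mod 17)
  r_1 = 235 (mod 289)
  r_2 = 3703 (mod 4913)
  r_3 = 47920 (mod 83521)
Final: r_3 = 47920, and one checks f(r_3) ≡ 0 mod 17^4.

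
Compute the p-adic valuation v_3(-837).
v_3(-837) = 3

v_3(n) is the largest exponent k such that 3^k divides n. Factor out: -837 = -3^3 · 31. (Sign doesn't affect v_p.) So v_3(-837) = 3.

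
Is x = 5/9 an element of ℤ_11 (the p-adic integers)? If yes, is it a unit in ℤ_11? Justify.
x ∈ ℤ_11^× (unit); v_11(x) = 0

ℤ_11 = {x ∈ ℚ_11 : v_11(x) ≥ 0} and ℤ_11^× = {x ∈ ℤ_11 : v_11(x) = 0}. Here v_11(5/9) = v_11(num) − v_11(den) = 0; compare against these criteria.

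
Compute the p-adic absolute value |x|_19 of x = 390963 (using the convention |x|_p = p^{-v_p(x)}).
|390963|_19 = 1/130321

Step 1 — compute v_19(x) by factoring powers of 19 out of the numerator and denominator: v_19(390963) = 4. Step 2 — apply |x|_p = p^{-v_p(x)} = 19^{-4} = 1/130321.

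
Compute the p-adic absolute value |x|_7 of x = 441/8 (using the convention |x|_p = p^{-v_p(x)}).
|441/8|_7 = 1/49

Step 1 — compute v_7(x) by factoring powers of 7 out of the numerator and denominator: v_7(441/8) = 2. Step 2 — apply |x|_p = p^{-v_p(x)} = 7^{-2} = 1/49.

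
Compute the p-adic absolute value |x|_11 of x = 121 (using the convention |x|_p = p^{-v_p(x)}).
|121|_11 = 1/121

Step 1 — compute v_11(x) by factoring powers of 11 out of the numerator and denominator: v_11(121) = 2. Step 2 — apply |x|_p = p^{-v_p(x)} = 11^{-2} = 1/121.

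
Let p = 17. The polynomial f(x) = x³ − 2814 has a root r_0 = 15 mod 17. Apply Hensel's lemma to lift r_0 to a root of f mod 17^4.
r_3 = 16080 (mod 83521)

Hensel: r_{i+1} = r_i − f(r_i)/f′(r_i) mod 17^{i+2}, where f′(x) = 3x². Iterate:
  r_0 = 15 (mod 17)
  r_1 = 185 (mod 289)
  r_2 = 1341 (mod 4913)
  r_3 = 16080 (mod 83521)
Final: r = 16080 with f(r) ≡ 0 mod 17^4.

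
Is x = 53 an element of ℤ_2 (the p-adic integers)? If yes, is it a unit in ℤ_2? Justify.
x ∈ ℤ_2^× (unit); v_2(x) = 0

ℤ_2 = {x ∈ ℚ_2 : v_2(x) ≥ 0} and ℤ_2^× = {x ∈ ℤ_2 : v_2(x) = 0}. Here v_2(53) = v_2(num) − v_2(den) = 0; compare against these criteria.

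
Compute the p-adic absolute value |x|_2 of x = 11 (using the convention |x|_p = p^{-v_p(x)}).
|11|_2 = 1

Step 1 — compute v_2(x) by factoring powers of 2 out of the numerator and denominator: v_2(11) = 0. Step 2 — apply |x|_p = p^{-v_p(x)} = 2^{0} = 1.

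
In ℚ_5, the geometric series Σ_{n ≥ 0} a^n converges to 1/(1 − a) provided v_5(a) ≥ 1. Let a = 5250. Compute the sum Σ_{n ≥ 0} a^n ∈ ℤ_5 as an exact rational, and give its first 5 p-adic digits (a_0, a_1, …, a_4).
Σ a^n = 1/(1 − a) = -1/5249;  first 5 digits = (1, 0, 0, 2, 3)

v_5(a) = 3 ≥ 1, so the series converges in ℤ_5 to 1/(1 − a) = 1/(1 − 5250) = -1/5249. Expand this rational in ℤ_5: compute digits iteratively via d_i = x_i mod 5, x_{i+1} = (x_i − d_i)/5. The first 5 digits are (1, 0, 0, 2, 3).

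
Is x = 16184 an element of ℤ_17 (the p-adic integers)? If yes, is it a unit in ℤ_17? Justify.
x ∈ ℤ_17 but not a unit; v_17(x) = 2 > 0

ℤ_17 = {x ∈ ℚ_17 : v_17(x) ≥ 0} and ℤ_17^× = {x ∈ ℤ_17 : v_17(x) = 0}. Here v_17(16184) = v_17(num) − v_17(den) = 2; compare against these criteria.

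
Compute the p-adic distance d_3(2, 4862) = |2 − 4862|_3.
d_3(2, 4862) = 1/243

Step 1 — x − y = 2 − 4862 = -4860. Step 2 — v_3(-4860) = 5 (factor: -4860 = −(3^5 · 20); the sign does not affect v_p). Step 3 — |x − y|_3 = 3^{-5} = 1/243.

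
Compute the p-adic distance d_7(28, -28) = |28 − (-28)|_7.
d_7(28, -28) = 1/7

Step 1 — x − y = 28 − (-28) = 56. Step 2 — v_7(56) = 1 (factor: 56 = (7^1 · 8); the sign does not affect v_p). Step 3 — |x − y|_7 = 7^{-1} = 1/7.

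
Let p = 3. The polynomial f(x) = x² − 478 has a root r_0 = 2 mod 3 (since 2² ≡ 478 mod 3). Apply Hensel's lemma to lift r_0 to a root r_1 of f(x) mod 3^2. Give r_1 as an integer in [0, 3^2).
r_1 = 8 (mod 9)

Hensel's recurrence: r_{i+1} = r_i − f(r_i)·(f′(r_i))^{-1} mod 3^{i+2}, with f′(x) = 2x. Iterate:
  r_0 = 2 (mod 3)
  r_1 = 8 (mod 9)
Final: r_1 = 8, and one checks f(r_1) ≡ 0 mod 3^2.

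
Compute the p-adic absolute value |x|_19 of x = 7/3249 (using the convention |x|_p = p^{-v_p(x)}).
|7/3249|_19 = 361

Step 1 — compute v_19(x) by factoring powers of 19 out of the numerator and denominator: v_19(7/3249) = -2. Step 2 — apply |x|_p = p^{-v_p(x)} = 19^{2} = 361.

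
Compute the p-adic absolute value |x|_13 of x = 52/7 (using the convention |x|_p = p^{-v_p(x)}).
|52/7|_13 = 1/13

Step 1 — compute v_13(x) by factoring powers of 13 out of the numerator and denominator: v_13(52/7) = 1. Step 2 — apply |x|_p = p^{-v_p(x)} = 13^{-1} = 1/13.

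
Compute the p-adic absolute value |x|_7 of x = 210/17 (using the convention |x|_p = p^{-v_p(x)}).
|210/17|_7 = 1/7

Step 1 — compute v_7(x) by factoring powers of 7 out of the numerator and denominator: v_7(210/17) = 1. Step 2 — apply |x|_p = p^{-v_p(x)} = 7^{-1} = 1/7.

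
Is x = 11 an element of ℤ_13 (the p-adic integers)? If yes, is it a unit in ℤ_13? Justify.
x ∈ ℤ_13^× (unit); v_13(x) = 0

ℤ_13 = {x ∈ ℚ_13 : v_13(x) ≥ 0} and ℤ_13^× = {x ∈ ℤ_13 : v_13(x) = 0}. Here v_13(11) = v_13(num) − v_13(den) = 0; compare against these criteria.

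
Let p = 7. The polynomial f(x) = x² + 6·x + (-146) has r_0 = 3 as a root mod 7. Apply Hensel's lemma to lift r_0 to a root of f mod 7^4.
r_3 = 311 (mod 2401)

Hensel: r_{i+1} = r_i − f(r_i)·(f′(r_i))^{-1} mod 7^{i+2}, f′(x) = 2x + 6. Iterate:
  r_0 = 3 (mod 7)
  r_1 = 17 (mod 49)
  r_2 = 311 (mod 343)
  r_3 = 311 (mod 2401)
Final: r = 311 satisfies f(r) ≡ 0 mod 7^4.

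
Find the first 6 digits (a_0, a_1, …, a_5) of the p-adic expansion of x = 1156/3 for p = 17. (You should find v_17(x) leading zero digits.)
(a_0, …, a_5) = (0, 0, 7, 11, 5, 11)

v_17(1156/3) = 2, so a_0 = ... = a_1 = 0. Factor out: x = 17^2 · u with u = 4/3 a unit in ℤ_17. Expand u iteratively via a_{v+i} = u_i mod 17, u_{i+1} = (u_i − a_{v+i})/17:
  u_0 = 4/3;  a_2 = 7;  u_1 = (u_0 − 7)/17 = -1/3
  u_1 = -1/3;  a_3 = 11;  u_2 = (u_1 − 11)/17 = -2/3
  u_2 = -2/3;  a_4 = 5;  u_3 = (u_2 − 5)/17 = -1/3
  u_3 = -1/3;  a_5 = 11;  u_4 = (u_3 − 11)/17 = -2/3
Digits: (0, 0, 7, 11, 5, 11).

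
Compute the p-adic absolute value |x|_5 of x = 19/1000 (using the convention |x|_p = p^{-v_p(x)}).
|19/1000|_5 = 125

Step 1 — compute v_5(x) by factoring powers of 5 out of the numerator and denominator: v_5(19/1000) = -3. Step 2 — apply |x|_p = p^{-v_p(x)} = 5^{3} = 125.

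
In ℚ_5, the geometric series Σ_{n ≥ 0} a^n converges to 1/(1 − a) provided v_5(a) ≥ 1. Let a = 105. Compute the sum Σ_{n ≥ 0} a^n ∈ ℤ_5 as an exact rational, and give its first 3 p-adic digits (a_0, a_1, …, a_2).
Σ a^n = 1/(1 − a) = -1/104;  first 3 digits = (1, 1, 0)

v_5(a) = 1 ≥ 1, so the series converges in ℤ_5 to 1/(1 − a) = 1/(1 − 105) = -1/104. Expand this rational in ℤ_5: compute digits iteratively via d_i = x_i mod 5, x_{i+1} = (x_i − d_i)/5. The first 3 digits are (1, 1, 0).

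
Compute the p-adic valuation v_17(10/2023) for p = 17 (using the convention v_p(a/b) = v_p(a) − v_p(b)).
v_17(10/2023) = -2

Factor powers of 17 from the numerator and denominator of the reduced fraction: 10 = 17^0 · 10 and 2023 = 17^2 · 7. Apply v_p(a/b) = v_p(a) − v_p(b): v_17(10/2023) = 0 − 2 = -2.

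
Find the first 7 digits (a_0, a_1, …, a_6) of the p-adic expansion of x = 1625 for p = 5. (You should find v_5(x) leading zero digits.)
(a_0, …, a_6) = (0, 0, 0, 3, 2, 0, 0)

v_5(1625) = 3, so a_0 = ... = a_2 = 0. Factor out: x = 5^3 · u with u = 13 a unit in ℤ_5. Expand u iteratively via a_{v+i} = u_i mod 5, u_{i+1} = (u_i − a_{v+i})/5:
  u_0 = 13;  a_3 = 3;  u_1 = (u_0 − 3)/5 = 2
  u_1 = 2;  a_4 = 2;  u_2 = (u_1 − 2)/5 = 0
  u_2 = 0;  a_5 = 0;  u_3 = (u_2 − 0)/5 = 0
  u_3 = 0;  a_6 = 0;  u_4 = (u_3 − 0)/5 = 0
Digits: (0, 0, 0, 3, 2, 0, 0).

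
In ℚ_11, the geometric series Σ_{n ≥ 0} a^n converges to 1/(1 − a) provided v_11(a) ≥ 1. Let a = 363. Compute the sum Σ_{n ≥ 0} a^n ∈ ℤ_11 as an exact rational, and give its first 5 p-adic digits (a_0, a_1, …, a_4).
Σ a^n = 1/(1 − a) = -1/362;  first 5 digits = (1, 0, 3, 0, 9)

v_11(a) = 2 ≥ 1, so the series converges in ℤ_11 to 1/(1 − a) = 1/(1 − 363) = -1/362. Expand this rational in ℤ_11: compute digits iteratively via d_i = x_i mod 11, x_{i+1} = (x_i − d_i)/11. The first 5 digits are (1, 0, 3, 0, 9).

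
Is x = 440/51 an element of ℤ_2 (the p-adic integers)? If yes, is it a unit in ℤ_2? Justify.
x ∈ ℤ_2 but not a unit; v_2(x) = 3 > 0

ℤ_2 = {x ∈ ℚ_2 : v_2(x) ≥ 0} and ℤ_2^× = {x ∈ ℤ_2 : v_2(x) = 0}. Here v_2(440/51) = v_2(num) − v_2(den) = 3; compare against these criteria.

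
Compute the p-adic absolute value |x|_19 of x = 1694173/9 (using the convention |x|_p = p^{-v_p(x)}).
|1694173/9|_19 = 1/130321

Step 1 — compute v_19(x) by factoring powers of 19 out of the numerator and denominator: v_19(1694173/9) = 4. Step 2 — apply |x|_p = p^{-v_p(x)} = 19^{-4} = 1/130321.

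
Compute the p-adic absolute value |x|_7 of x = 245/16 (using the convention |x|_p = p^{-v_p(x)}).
|245/16|_7 = 1/49

Step 1 — compute v_7(x) by factoring powers of 7 out of the numerator and denominator: v_7(245/16) = 2. Step 2 — apply |x|_p = p^{-v_p(x)} = 7^{-2} = 1/49.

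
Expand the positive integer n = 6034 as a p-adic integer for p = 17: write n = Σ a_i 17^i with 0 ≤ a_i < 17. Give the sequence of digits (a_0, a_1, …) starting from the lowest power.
(a_0, a_1, …) = (16, 14, 3, 1)

Repeated division by 17 gives the digits low-to-high: 6034 = 16 + 14·17^1 + 3·17^2 + 1·17^3. Digit sequence: (16, 14, 3, 1).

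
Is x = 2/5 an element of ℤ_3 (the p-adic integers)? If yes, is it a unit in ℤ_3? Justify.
x ∈ ℤ_3^× (unit); v_3(x) = 0

ℤ_3 = {x ∈ ℚ_3 : v_3(x) ≥ 0} and ℤ_3^× = {x ∈ ℤ_3 : v_3(x) = 0}. Here v_3(2/5) = v_3(num) − v_3(den) = 0; compare against these criteria.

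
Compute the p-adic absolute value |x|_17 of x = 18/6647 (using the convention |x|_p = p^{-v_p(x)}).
|18/6647|_17 = 289

Step 1 — compute v_17(x) by factoring powers of 17 out of the numerator and denominator: v_17(18/6647) = -2. Step 2 — apply |x|_p = p^{-v_p(x)} = 17^{2} = 289.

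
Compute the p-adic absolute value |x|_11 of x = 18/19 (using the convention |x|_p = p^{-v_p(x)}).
|18/19|_11 = 1

Step 1 — compute v_11(x) by factoring powers of 11 out of the numerator and denominator: v_11(18/19) = 0. Step 2 — apply |x|_p = p^{-v_p(x)} = 11^{0} = 1.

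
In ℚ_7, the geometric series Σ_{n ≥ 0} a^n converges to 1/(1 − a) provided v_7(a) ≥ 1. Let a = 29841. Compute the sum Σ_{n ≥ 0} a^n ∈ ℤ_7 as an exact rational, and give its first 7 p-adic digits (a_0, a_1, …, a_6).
Σ a^n = 1/(1 − a) = -1/29840;  first 7 digits = (1, 0, 0, 3, 5, 1, 2)

v_7(a) = 3 ≥ 1, so the series converges in ℤ_7 to 1/(1 − a) = 1/(1 − 29841) = -1/29840. Expand this rational in ℤ_7: compute digits iteratively via d_i = x_i mod 7, x_{i+1} = (x_i − d_i)/7. The first 7 digits are (1, 0, 0, 3, 5, 1, 2).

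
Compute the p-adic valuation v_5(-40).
v_5(-40) = 1

v_5(n) is the largest exponent k such that 5^k divides n. Factor out: -40 = -5^1 · 8. (Sign doesn't affect v_p.) So v_5(-40) = 1.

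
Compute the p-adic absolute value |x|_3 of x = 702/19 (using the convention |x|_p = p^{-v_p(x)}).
|702/19|_3 = 1/27

Step 1 — compute v_3(x) by factoring powers of 3 out of the numerator and denominator: v_3(702/19) = 3. Step 2 — apply |x|_p = p^{-v_p(x)} = 3^{-3} = 1/27.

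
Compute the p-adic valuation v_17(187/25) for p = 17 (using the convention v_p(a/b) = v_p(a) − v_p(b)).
v_17(187/25) = 1

Factor powers of 17 from the numerator and denominator of the reduced fraction: 187 = 17^1 · 11 and 25 = 17^0 · 25. Apply v_p(a/b) = v_p(a) − v_p(b): v_17(187/25) = 1 − 0 = 1.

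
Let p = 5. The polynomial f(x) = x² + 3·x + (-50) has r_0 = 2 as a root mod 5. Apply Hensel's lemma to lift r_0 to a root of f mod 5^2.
r_1 = 22 (mod 25)

Hensel: r_{i+1} = r_i − f(r_i)·(f′(r_i))^{-1} mod 5^{i+2}, f′(x) = 2x + 3. Iterate:
  r_0 = 2 (mod 5)
  r_1 = 22 (mod 25)
Final: r = 22 satisfies f(r) ≡ 0 mod 5^2.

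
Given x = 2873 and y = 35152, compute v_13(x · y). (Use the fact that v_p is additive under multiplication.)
v_13(100991696) = 5

v_p(x) = 2 (factor: 2873 = 13^2 · 17); v_p(y) = 3 (factor: 35152 = 13^3 · 16). Additivity: v_p(xy) = v_p(x) + v_p(y) = 2 + 3 = 5. (Direct check: xy = 100991696 = 13^5 · (272).)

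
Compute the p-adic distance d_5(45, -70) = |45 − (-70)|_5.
d_5(45, -70) = 1/5

Step 1 — x − y = 45 − (-70) = 115. Step 2 — v_5(115) = 1 (factor: 115 = (5^1 · 23); the sign does not affect v_p). Step 3 — |x − y|_5 = 5^{-1} = 1/5.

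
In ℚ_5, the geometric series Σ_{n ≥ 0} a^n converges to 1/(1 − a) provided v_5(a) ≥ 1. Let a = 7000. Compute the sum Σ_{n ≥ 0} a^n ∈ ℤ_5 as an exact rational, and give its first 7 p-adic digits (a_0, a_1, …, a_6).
Σ a^n = 1/(1 − a) = -1/6999;  first 7 digits = (1, 0, 0, 1, 1, 2, 1)

v_5(a) = 3 ≥ 1, so the series converges in ℤ_5 to 1/(1 − a) = 1/(1 − 7000) = -1/6999. Expand this rational in ℤ_5: compute digits iteratively via d_i = x_i mod 5, x_{i+1} = (x_i − d_i)/5. The first 7 digits are (1, 0, 0, 1, 1, 2, 1).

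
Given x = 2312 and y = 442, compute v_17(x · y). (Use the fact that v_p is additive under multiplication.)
v_17(1021904) = 3

v_p(x) = 2 (factor: 2312 = 17^2 · 8); v_p(y) = 1 (factor: 442 = 17^1 · 26). Additivity: v_p(xy) = v_p(x) + v_p(y) = 2 + 1 = 3. (Direct check: xy = 1021904 = 17^3 · (208).)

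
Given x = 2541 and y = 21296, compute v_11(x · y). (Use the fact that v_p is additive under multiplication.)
v_11(54113136) = 5

v_p(x) = 2 (factor: 2541 = 11^2 · 21); v_p(y) = 3 (factor: 21296 = 11^3 · 16). Additivity: v_p(xy) = v_p(x) + v_p(y) = 2 + 3 = 5. (Direct check: xy = 54113136 = 11^5 · (336).)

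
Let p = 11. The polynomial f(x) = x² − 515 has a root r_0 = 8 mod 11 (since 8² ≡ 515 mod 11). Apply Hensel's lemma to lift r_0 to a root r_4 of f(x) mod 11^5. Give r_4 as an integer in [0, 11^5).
r_4 = 43271 (mod 161051)

Hensel's recurrence: r_{i+1} = r_i − f(r_i)·(f′(r_i))^{-1} mod 11^{i+2}, with f′(x) = 2x. Iterate:
  r_0 = 8 (mod 11)
  r_1 = 74 (mod 121)
  r_2 = 679 (mod 1331)
  r_3 = 13989 (mod 14641)
  r_4 = 43271 (mod 161051)
Final: r_4 = 43271, and one checks f(r_4) ≡ 0 mod 11^5.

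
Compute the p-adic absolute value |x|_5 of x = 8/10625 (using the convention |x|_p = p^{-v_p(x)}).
|8/10625|_5 = 625

Step 1 — compute v_5(x) by factoring powers of 5 out of the numerator and denominator: v_5(8/10625) = -4. Step 2 — apply |x|_p = p^{-v_p(x)} = 5^{4} = 625.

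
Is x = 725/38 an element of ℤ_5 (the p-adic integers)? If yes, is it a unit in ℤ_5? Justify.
x ∈ ℤ_5 but not a unit; v_5(x) = 2 > 0

ℤ_5 = {x ∈ ℚ_5 : v_5(x) ≥ 0} and ℤ_5^× = {x ∈ ℤ_5 : v_5(x) = 0}. Here v_5(725/38) = v_5(num) − v_5(den) = 2; compare against these criteria.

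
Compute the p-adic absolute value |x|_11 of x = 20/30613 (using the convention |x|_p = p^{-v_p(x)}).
|20/30613|_11 = 1331

Step 1 — compute v_11(x) by factoring powers of 11 out of the numerator and denominator: v_11(20/30613) = -3. Step 2 — apply |x|_p = p^{-v_p(x)} = 11^{3} = 1331.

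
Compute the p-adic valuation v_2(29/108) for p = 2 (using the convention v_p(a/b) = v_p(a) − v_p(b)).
v_2(29/108) = -2

Factor powers of 2 from the numerator and denominator of the reduced fraction: 29 = 2^0 · 29 and 108 = 2^2 · 27. Apply v_p(a/b) = v_p(a) − v_p(b): v_2(29/108) = 0 − 2 = -2.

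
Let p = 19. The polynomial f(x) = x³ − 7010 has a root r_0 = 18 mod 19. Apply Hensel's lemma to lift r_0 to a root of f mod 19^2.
r_1 = 170 (mod 361)

Hensel: r_{i+1} = r_i − f(r_i)/f′(r_i) mod 19^{i+2}, where f′(x) = 3x². Iterate:
  r_0 = 18 (mod 19)
  r_1 = 170 (mod 361)
Final: r = 170 with f(r) ≡ 0 mod 19^2.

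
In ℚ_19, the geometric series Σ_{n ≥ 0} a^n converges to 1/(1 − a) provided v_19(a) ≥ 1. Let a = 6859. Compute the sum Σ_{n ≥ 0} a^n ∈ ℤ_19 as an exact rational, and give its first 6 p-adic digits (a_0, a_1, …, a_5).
Σ a^n = 1/(1 − a) = -1/6858;  first 6 digits = (1, 0, 0, 1, 0, 0)

v_19(a) = 3 ≥ 1, so the series converges in ℤ_19 to 1/(1 − a) = 1/(1 − 6859) = -1/6858. Expand this rational in ℤ_19: compute digits iteratively via d_i = x_i mod 19, x_{i+1} = (x_i − d_i)/19. The first 6 digits are (1, 0, 0, 1, 0, 0).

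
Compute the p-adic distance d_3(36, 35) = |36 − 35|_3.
d_3(36, 35) = 1

Step 1 — x − y = 36 − 35 = 1. Step 2 — v_3(1) = 0 (factor: 1 = (3^0 · 1); the sign does not affect v_p). Step 3 — |x − y|_3 = 3^{0} = 1.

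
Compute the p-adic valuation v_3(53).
v_3(53) = 0

v_3(n) is the largest exponent k such that 3^k divides n. Factor out: 53 = 3^0 · 53. (Sign doesn't affect v_p.) So v_3(53) = 0.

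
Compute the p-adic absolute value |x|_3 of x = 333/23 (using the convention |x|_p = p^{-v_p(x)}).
|333/23|_3 = 1/9

Step 1 — compute v_3(x) by factoring powers of 3 out of the numerator and denominator: v_3(333/23) = 2. Step 2 — apply |x|_p = p^{-v_p(x)} = 3^{-2} = 1/9.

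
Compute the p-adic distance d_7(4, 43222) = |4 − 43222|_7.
d_7(4, 43222) = 1/2401

Step 1 — x − y = 4 − 43222 = -43218. Step 2 — v_7(-43218) = 4 (factor: -43218 = −(7^4 · 18); the sign does not affect v_p). Step 3 — |x − y|_7 = 7^{-4} = 1/2401.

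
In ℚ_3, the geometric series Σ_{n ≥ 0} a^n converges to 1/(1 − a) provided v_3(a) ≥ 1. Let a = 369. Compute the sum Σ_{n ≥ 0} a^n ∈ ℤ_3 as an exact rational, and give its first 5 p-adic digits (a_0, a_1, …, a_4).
Σ a^n = 1/(1 − a) = -1/368;  first 5 digits = (1, 0, 2, 1, 2)

v_3(a) = 2 ≥ 1, so the series converges in ℤ_3 to 1/(1 − a) = 1/(1 − 369) = -1/368. Expand this rational in ℤ_3: compute digits iteratively via d_i = x_i mod 3, x_{i+1} = (x_i − d_i)/3. The first 5 digits are (1, 0, 2, 1, 2).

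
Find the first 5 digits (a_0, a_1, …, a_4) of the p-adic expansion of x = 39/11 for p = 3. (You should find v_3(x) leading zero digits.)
(a_0, …, a_4) = (0, 2, 0, 1, 1)

v_3(39/11) = 1, so a_0 = ... = a_0 = 0. Factor out: x = 3^1 · u with u = 13/11 a unit in ℤ_3. Expand u iteratively via a_{v+i} = u_i mod 3, u_{i+1} = (u_i − a_{v+i})/3:
  u_0 = 13/11;  a_1 = 2;  u_1 = (u_0 − 2)/3 = -3/11
  u_1 = -3/11;  a_2 = 0;  u_2 = (u_1 − 0)/3 = -1/11
  u_2 = -1/11;  a_3 = 1;  u_3 = (u_2 − 1)/3 = -4/11
  u_3 = -4/11;  a_4 = 1;  u_4 = (u_3 − 1)/3 = -5/11
Digits: (0, 2, 0, 1, 1).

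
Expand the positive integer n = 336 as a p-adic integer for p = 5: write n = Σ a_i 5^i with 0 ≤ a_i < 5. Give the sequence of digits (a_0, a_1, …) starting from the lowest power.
(a_0, a_1, …) = (1, 2, 3, 2)

Repeated division by 5 gives the digits low-to-high: 336 = 1 + 2·5^1 + 3·5^2 + 2·5^3. Digit sequence: (1, 2, 3, 2).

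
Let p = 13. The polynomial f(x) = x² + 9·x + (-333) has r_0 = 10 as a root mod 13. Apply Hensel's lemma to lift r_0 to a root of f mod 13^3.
r_2 = 2142 (mod 2197)

Hensel: r_{i+1} = r_i − f(r_i)·(f′(r_i))^{-1} mod 13^{i+2}, f′(x) = 2x + 9. Iterate:
  r_0 = 10 (mod 13)
  r_1 = 114 (mod 169)
  r_2 = 2142 (mod 2197)
Final: r = 2142 satisfies f(r) ≡ 0 mod 13^3.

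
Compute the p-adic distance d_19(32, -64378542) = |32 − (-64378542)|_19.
d_19(32, -64378542) = 1/2476099

Step 1 — x − y = 32 − (-64378542) = 64378574. Step 2 — v_19(64378574) = 5 (factor: 64378574 = (19^5 · 26); the sign does not affect v_p). Step 3 — |x − y|_19 = 19^{-5} = 1/2476099.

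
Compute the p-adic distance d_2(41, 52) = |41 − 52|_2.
d_2(41, 52) = 1

Step 1 — x − y = 41 − 52 = -11. Step 2 — v_2(-11) = 0 (factor: -11 = −(2^0 · 11); the sign does not affect v_p). Step 3 — |x − y|_2 = 2^{0} = 1.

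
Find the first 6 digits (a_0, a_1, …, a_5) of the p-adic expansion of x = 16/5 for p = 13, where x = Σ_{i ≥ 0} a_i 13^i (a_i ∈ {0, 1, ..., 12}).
(a_0, …, a_5) = (11, 2, 5, 10, 7, 2)

v_13(16/5) = 0 (numerator and denominator both coprime to 13), so x ∈ ℤ_13^×. Compute digits iteratively via a_i = x_i mod 13, x_{i+1} = (x_i − a_i)/13, with x_0 = x:
  x_0 = 16/5;  a_0 = 11;  x_1 = (x_0 − 11)/13 = -3/5
  x_1 = -3/5;  a_1 = 2;  x_2 = (x_1 − 2)/13 = -1/5
  x_2 = -1/5;  a_2 = 5;  x_3 = (x_2 − 5)/13 = -2/5
  x_3 = -2/5;  a_3 = 10;  x_4 = (x_3 − 10)/13 = -4/5
  x_4 = -4/5;  a_4 = 7;  x_5 = (x_4 − 7)/13 = -3/5
  x_5 = -3/5;  a_5 = 2;  x_6 = (x_5 − 2)/13 = -1/5
Digits: (11, 2, 5, 10, 7, 2).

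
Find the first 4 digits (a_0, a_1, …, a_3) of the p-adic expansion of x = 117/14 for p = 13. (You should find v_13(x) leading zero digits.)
(a_0, …, a_3) = (0, 9, 4, 8)

v_13(117/14) = 1, so a_0 = ... = a_0 = 0. Factor out: x = 13^1 · u with u = 9/14 a unit in ℤ_13. Expand u iteratively via a_{v+i} = u_i mod 13, u_{i+1} = (u_i − a_{v+i})/13:
  u_0 = 9/14;  a_1 = 9;  u_1 = (u_0 − 9)/13 = -9/14
  u_1 = -9/14;  a_2 = 4;  u_2 = (u_1 − 4)/13 = -5/14
  u_2 = -5/14;  a_3 = 8;  u_3 = (u_2 − 8)/13 = -9/14
Digits: (0, 9, 4, 8).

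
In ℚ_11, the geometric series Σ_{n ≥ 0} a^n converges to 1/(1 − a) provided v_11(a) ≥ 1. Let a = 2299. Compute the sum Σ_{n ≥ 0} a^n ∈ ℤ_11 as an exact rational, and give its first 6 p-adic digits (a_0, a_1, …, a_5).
Σ a^n = 1/(1 − a) = -1/2298;  first 6 digits = (1, 0, 8, 1, 9, 10)

v_11(a) = 2 ≥ 1, so the series converges in ℤ_11 to 1/(1 − a) = 1/(1 − 2299) = -1/2298. Expand this rational in ℤ_11: compute digits iteratively via d_i = x_i mod 11, x_{i+1} = (x_i − d_i)/11. The first 6 digits are (1, 0, 8, 1, 9, 10).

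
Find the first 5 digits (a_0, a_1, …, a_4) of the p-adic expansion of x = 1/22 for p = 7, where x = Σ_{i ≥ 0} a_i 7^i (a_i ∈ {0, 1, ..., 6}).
(a_0, …, a_4) = (1, 4, 1, 2, 0)

v_7(1/22) = 0 (numerator and denominator both coprime to 7), so x ∈ ℤ_7^×. Compute digits iteratively via a_i = x_i mod 7, x_{i+1} = (x_i − a_i)/7, with x_0 = x:
  x_0 = 1/22;  a_0 = 1;  x_1 = (x_0 − 1)/7 = -3/22
  x_1 = -3/22;  a_1 = 4;  x_2 = (x_1 − 4)/7 = -13/22
  x_2 = -13/22;  a_2 = 1;  x_3 = (x_2 − 1)/7 = -5/22
  x_3 = -5/22;  a_3 = 2;  x_4 = (x_3 − 2)/7 = -7/22
  x_4 = -7/22;  a_4 = 0;  x_5 = (x_4 − 0)/7 = -1/22
Digits: (1, 4, 1, 2, 0).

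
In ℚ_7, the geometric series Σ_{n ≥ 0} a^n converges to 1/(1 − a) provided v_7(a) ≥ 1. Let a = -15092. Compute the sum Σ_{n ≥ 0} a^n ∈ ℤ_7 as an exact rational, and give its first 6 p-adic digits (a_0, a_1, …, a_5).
Σ a^n = 1/(1 − a) = 1/15093;  first 6 digits = (1, 0, 0, 5, 0, 6)

v_7(a) = 3 ≥ 1, so the series converges in ℤ_7 to 1/(1 − a) = 1/(1 − (-15092)) = 1/15093. Expand this rational in ℤ_7: compute digits iteratively via d_i = x_i mod 7, x_{i+1} = (x_i − d_i)/7. The first 6 digits are (1, 0, 0, 5, 0, 6).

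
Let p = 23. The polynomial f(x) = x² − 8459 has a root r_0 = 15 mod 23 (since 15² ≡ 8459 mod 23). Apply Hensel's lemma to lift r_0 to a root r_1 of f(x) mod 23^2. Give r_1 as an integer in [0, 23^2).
r_1 = 360 (mod 529)

Hensel's recurrence: r_{i+1} = r_i − f(r_i)·(f′(r_i))^{-1} mod 23^{i+2}, with f′(x) = 2x. Iterate:
  r_0 = 15 (mod 23)
  r_1 = 360 (mod 529)
Final: r_1 = 360, and one checks f(r_1) ≡ 0 mod 23^2.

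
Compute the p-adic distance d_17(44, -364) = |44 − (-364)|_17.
d_17(44, -364) = 1/17

Step 1 — x − y = 44 − (-364) = 408. Step 2 — v_17(408) = 1 (factor: 408 = (17^1 · 24); the sign does not affect v_p). Step 3 — |x − y|_17 = 17^{-1} = 1/17.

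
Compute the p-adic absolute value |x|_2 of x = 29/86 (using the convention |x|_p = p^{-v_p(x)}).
|29/86|_2 = 2

Step 1 — compute v_2(x) by factoring powers of 2 out of the numerator and denominator: v_2(29/86) = -1. Step 2 — apply |x|_p = p^{-v_p(x)} = 2^{1} = 2.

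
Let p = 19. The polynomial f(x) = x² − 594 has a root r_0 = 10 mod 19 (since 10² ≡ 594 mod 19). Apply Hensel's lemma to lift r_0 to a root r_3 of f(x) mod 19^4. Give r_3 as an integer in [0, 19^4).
r_3 = 35160 (mod 130321)

Hensel's recurrence: r_{i+1} = r_i − f(r_i)·(f′(r_i))^{-1} mod 19^{i+2}, with f′(x) = 2x. Iterate:
  r_0 = 10 (mod 19)
  r_1 = 143 (mod 361)
  r_2 = 865 (mod 6859)
  r_3 = 35160 (mod 130321)
Final: r_3 = 35160, and one checks f(r_3) ≡ 0 mod 19^4.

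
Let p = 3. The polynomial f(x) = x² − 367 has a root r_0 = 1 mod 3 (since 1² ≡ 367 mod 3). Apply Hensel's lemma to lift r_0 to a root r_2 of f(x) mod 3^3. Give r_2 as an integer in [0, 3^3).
r_2 = 4 (mod 27)

Hensel's recurrence: r_{i+1} = r_i − f(r_i)·(f′(r_i))^{-1} mod 3^{i+2}, with f′(x) = 2x. Iterate:
  r_0 = 1 (mod 3)
  r_1 = 4 (mod 9)
  r_2 = 4 (mod 27)
Final: r_2 = 4, and one checks f(r_2) ≡ 0 mod 3^3.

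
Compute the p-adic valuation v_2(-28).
v_2(-28) = 2

v_2(n) is the largest exponent k such that 2^k divides n. Factor out: -28 = -2^2 · 7. (Sign doesn't affect v_p.) So v_2(-28) = 2.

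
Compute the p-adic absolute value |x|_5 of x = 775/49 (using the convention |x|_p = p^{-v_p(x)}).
|775/49|_5 = 1/25

Step 1 — compute v_5(x) by factoring powers of 5 out of the numerator and denominator: v_5(775/49) = 2. Step 2 — apply |x|_p = p^{-v_p(x)} = 5^{-2} = 1/25.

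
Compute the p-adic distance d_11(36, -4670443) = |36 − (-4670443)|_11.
d_11(36, -4670443) = 1/161051

Step 1 — x − y = 36 − (-4670443) = 4670479. Step 2 — v_11(4670479) = 5 (factor: 4670479 = (11^5 · 29); the sign does not affect v_p). Step 3 — |x − y|_11 = 11^{-5} = 1/161051.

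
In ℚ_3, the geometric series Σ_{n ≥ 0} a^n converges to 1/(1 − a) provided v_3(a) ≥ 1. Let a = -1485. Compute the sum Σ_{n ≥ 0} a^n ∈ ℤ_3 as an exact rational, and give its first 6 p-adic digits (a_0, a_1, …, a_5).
Σ a^n = 1/(1 − a) = 1/1486;  first 6 digits = (1, 0, 0, 2, 2, 2)

v_3(a) = 3 ≥ 1, so the series converges in ℤ_3 to 1/(1 − a) = 1/(1 − (-1485)) = 1/1486. Expand this rational in ℤ_3: compute digits iteratively via d_i = x_i mod 3, x_{i+1} = (x_i − d_i)/3. The first 6 digits are (1, 0, 0, 2, 2, 2).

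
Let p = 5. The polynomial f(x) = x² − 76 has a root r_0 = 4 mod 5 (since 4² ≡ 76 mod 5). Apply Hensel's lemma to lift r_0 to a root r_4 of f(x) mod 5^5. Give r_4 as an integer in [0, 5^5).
r_4 = 274 (mod 3125)

Hensel's recurrence: r_{i+1} = r_i − f(r_i)·(f′(r_i))^{-1} mod 5^{i+2}, with f′(x) = 2x. Iterate:
  r_0 = 4 (mod 5)
  r_1 = 24 (mod 25)
  r_2 = 24 (mod 125)
  r_3 = 274 (mod 625)
  r_4 = 274 (mod 3125)
Final: r_4 = 274, and one checks f(r_4) ≡ 0 mod 5^5.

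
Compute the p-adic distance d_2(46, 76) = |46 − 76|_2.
d_2(46, 76) = 1/2

Step 1 — x − y = 46 − 76 = -30. Step 2 — v_2(-30) = 1 (factor: -30 = −(2^1 · 15); the sign does not affect v_p). Step 3 — |x − y|_2 = 2^{-1} = 1/2.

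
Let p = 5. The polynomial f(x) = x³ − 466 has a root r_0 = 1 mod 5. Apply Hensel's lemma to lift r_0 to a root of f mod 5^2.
r_1 = 6 (mod 25)

Hensel: r_{i+1} = r_i − f(r_i)/f′(r_i) mod 5^{i+2}, where f′(x) = 3x². Iterate:
  r_0 = 1 (mod 5)
  r_1 = 6 (mod 25)
Final: r = 6 with f(r) ≡ 0 mod 5^2.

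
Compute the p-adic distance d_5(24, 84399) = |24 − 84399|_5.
d_5(24, 84399) = 1/3125

Step 1 — x − y = 24 − 84399 = -84375. Step 2 — v_5(-84375) = 5 (factor: -84375 = −(5^5 · 27); the sign does not affect v_p). Step 3 — |x − y|_5 = 5^{-5} = 1/3125.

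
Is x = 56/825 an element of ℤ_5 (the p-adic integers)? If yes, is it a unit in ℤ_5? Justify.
x ∉ ℤ_5 (v_5(x) = -2 < 0)

ℤ_5 = {x ∈ ℚ_5 : v_5(x) ≥ 0} and ℤ_5^× = {x ∈ ℤ_5 : v_5(x) = 0}. Here v_5(56/825) = v_5(num) − v_5(den) = -2; compare against these criteria.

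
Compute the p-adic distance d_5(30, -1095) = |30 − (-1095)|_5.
d_5(30, -1095) = 1/125

Step 1 — x − y = 30 − (-1095) = 1125. Step 2 — v_5(1125) = 3 (factor: 1125 = (5^3 · 9); the sign does not affect v_p). Step 3 — |x − y|_5 = 5^{-3} = 1/125.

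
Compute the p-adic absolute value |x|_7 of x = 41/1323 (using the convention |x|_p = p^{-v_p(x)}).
|41/1323|_7 = 49

Step 1 — compute v_7(x) by factoring powers of 7 out of the numerator and denominator: v_7(41/1323) = -2. Step 2 — apply |x|_p = p^{-v_p(x)} = 7^{2} = 49.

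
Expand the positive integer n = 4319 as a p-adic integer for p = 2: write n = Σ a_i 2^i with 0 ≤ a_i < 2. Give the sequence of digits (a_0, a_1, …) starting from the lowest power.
(a_0, a_1, …) = (1, 1, 1, 1, 1, 0, 1, 1, 0, 0, 0, 0, 1)

Repeated division by 2 gives the digits low-to-high: 4319 = 1 + 1·2^1 + 1·2^2 + 1·2^3 + 1·2^4 + 1·2^6 + 1·2^7 + 1·2^12. Digit sequence: (1, 1, 1, 1, 1, 0, 1, 1, 0, 0, 0, 0, 1).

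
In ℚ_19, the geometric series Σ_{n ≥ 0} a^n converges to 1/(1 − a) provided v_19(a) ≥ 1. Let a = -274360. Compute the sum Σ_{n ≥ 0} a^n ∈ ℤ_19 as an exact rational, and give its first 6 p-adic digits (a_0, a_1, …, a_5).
Σ a^n = 1/(1 − a) = 1/274361;  first 6 digits = (1, 0, 0, 17, 16, 18)

v_19(a) = 3 ≥ 1, so the series converges in ℤ_19 to 1/(1 − a) = 1/(1 − (-274360)) = 1/274361. Expand this rational in ℤ_19: compute digits iteratively via d_i = x_i mod 19, x_{i+1} = (x_i − d_i)/19. The first 6 digits are (1, 0, 0, 17, 16, 18).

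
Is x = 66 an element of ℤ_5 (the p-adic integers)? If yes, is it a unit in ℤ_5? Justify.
x ∈ ℤ_5^× (unit); v_5(x) = 0

ℤ_5 = {x ∈ ℚ_5 : v_5(x) ≥ 0} and ℤ_5^× = {x ∈ ℤ_5 : v_5(x) = 0}. Here v_5(66) = v_5(num) − v_5(den) = 0; compare against these criteria.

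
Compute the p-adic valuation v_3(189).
v_3(189) = 3

v_3(n) is the largest exponent k such that 3^k divides n. Factor out: 189 = 3^3 · 7. (Sign doesn't affect v_p.) So v_3(189) = 3.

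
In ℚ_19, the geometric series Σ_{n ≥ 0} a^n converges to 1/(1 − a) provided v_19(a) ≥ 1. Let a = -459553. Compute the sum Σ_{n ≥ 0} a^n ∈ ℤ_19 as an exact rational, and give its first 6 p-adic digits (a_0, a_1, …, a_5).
Σ a^n = 1/(1 − a) = 1/459554;  first 6 digits = (1, 0, 0, 9, 15, 18)

v_19(a) = 3 ≥ 1, so the series converges in ℤ_19 to 1/(1 − a) = 1/(1 − (-459553)) = 1/459554. Expand this rational in ℤ_19: compute digits iteratively via d_i = x_i mod 19, x_{i+1} = (x_i − d_i)/19. The first 6 digits are (1, 0, 0, 9, 15, 18).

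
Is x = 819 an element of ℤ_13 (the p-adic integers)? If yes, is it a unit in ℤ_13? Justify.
x ∈ ℤ_13 but not a unit; v_13(x) = 1 > 0

ℤ_13 = {x ∈ ℚ_13 : v_13(x) ≥ 0} and ℤ_13^× = {x ∈ ℤ_13 : v_13(x) = 0}. Here v_13(819) = v_13(num) − v_13(den) = 1; compare against these criteria.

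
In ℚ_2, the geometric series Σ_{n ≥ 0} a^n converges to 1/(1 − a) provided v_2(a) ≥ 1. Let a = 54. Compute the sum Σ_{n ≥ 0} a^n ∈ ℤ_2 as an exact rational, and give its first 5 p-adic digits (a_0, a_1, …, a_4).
Σ a^n = 1/(1 − a) = -1/53;  first 5 digits = (1, 1, 0, 0, 0)

v_2(a) = 1 ≥ 1, so the series converges in ℤ_2 to 1/(1 − a) = 1/(1 − 54) = -1/53. Expand this rational in ℤ_2: compute digits iteratively via d_i = x_i mod 2, x_{i+1} = (x_i − d_i)/2. The first 5 digits are (1, 1, 0, 0, 0).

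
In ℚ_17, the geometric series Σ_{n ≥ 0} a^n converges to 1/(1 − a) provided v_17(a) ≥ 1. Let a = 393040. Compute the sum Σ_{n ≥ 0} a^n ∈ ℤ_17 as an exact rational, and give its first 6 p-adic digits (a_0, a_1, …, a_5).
Σ a^n = 1/(1 − a) = -1/393039;  first 6 digits = (1, 0, 0, 12, 4, 0)

v_17(a) = 3 ≥ 1, so the series converges in ℤ_17 to 1/(1 − a) = 1/(1 − 393040) = -1/393039. Expand this rational in ℤ_17: compute digits iteratively via d_i = x_i mod 17, x_{i+1} = (x_i − d_i)/17. The first 6 digits are (1, 0, 0, 12, 4, 0).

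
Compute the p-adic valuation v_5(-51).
v_5(-51) = 0

v_5(n) is the largest exponent k such that 5^k divides n. Factor out: -51 = -5^0 · 51. (Sign doesn't affect v_p.) So v_5(-51) = 0.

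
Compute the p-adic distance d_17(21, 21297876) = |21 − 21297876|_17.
d_17(21, 21297876) = 1/1419857

Step 1 — x − y = 21 − 21297876 = -21297855. Step 2 — v_17(-21297855) = 5 (factor: -21297855 = −(17^5 · 15); the sign does not affect v_p). Step 3 — |x − y|_17 = 17^{-5} = 1/1419857.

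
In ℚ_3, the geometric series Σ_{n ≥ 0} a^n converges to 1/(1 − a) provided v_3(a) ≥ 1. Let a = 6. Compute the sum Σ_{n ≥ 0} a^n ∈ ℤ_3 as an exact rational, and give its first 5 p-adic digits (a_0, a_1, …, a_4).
Σ a^n = 1/(1 − a) = -1/5;  first 5 digits = (1, 2, 1, 0, 1)

v_3(a) = 1 ≥ 1, so the series converges in ℤ_3 to 1/(1 − a) = 1/(1 − 6) = -1/5. Expand this rational in ℤ_3: compute digits iteratively via d_i = x_i mod 3, x_{i+1} = (x_i − d_i)/3. The first 5 digits are (1, 2, 1, 0, 1).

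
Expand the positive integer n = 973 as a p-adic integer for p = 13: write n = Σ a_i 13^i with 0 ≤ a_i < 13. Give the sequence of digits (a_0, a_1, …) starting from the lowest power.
(a_0, a_1, …) = (11, 9, 5)

Repeated division by 13 gives the digits low-to-high: 973 = 11 + 9·13^1 + 5·13^2. Digit sequence: (11, 9, 5).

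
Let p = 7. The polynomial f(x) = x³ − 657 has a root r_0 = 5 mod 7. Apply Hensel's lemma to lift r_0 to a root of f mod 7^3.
r_2 = 180 (mod 343)

Hensel: r_{i+1} = r_i − f(r_i)/f′(r_i) mod 7^{i+2}, where f′(x) = 3x². Iterate:
  r_0 = 5 (mod 7)
  r_1 = 33 (mod 49)
  r_2 = 180 (mod 343)
Final: r = 180 with f(r) ≡ 0 mod 7^3.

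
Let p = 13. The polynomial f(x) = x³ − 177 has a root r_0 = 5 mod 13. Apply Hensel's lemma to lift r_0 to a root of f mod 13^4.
r_3 = 20324 (mod 28561)

Hensel: r_{i+1} = r_i − f(r_i)/f′(r_i) mod 13^{i+2}, where f′(x) = 3x². Iterate:
  r_0 = 5 (mod 13)
  r_1 = 44 (mod 169)
  r_2 = 551 (mod 2197)
  r_3 = 20324 (mod 28561)
Final: r = 20324 with f(r) ≡ 0 mod 13^4.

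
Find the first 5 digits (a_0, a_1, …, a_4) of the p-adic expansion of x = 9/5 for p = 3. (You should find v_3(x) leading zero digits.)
(a_0, …, a_4) = (0, 0, 2, 0, 1)

v_3(9/5) = 2, so a_0 = ... = a_1 = 0. Factor out: x = 3^2 · u with u = 1/5 a unit in ℤ_3. Expand u iteratively via a_{v+i} = u_i mod 3, u_{i+1} = (u_i − a_{v+i})/3:
  u_0 = 1/5;  a_2 = 2;  u_1 = (u_0 − 2)/3 = -3/5
  u_1 = -3/5;  a_3 = 0;  u_2 = (u_1 − 0)/3 = -1/5
  u_2 = -1/5;  a_4 = 1;  u_3 = (u_2 − 1)/3 = -2/5
Digits: (0, 0, 2, 0, 1).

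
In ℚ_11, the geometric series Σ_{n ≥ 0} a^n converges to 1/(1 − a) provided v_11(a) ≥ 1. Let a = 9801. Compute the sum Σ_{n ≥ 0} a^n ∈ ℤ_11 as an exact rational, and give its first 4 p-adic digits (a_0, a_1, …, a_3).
Σ a^n = 1/(1 − a) = -1/9800;  first 4 digits = (1, 0, 4, 7)

v_11(a) = 2 ≥ 1, so the series converges in ℤ_11 to 1/(1 − a) = 1/(1 − 9801) = -1/9800. Expand this rational in ℤ_11: compute digits iteratively via d_i = x_i mod 11, x_{i+1} = (x_i − d_i)/11. The first 4 digits are (1, 0, 4, 7).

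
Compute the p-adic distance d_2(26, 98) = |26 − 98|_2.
d_2(26, 98) = 1/8

Step 1 — x − y = 26 − 98 = -72. Step 2 — v_2(-72) = 3 (factor: -72 = −(2^3 · 9); the sign does not affect v_p). Step 3 — |x − y|_2 = 2^{-3} = 1/8.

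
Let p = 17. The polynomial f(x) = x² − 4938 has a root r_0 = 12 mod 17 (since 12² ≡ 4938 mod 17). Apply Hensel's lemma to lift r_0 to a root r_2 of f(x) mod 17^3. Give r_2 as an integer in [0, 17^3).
r_2 = 4908 (mod 4913)

Hensel's recurrence: r_{i+1} = r_i − f(r_i)·(f′(r_i))^{-1} mod 17^{i+2}, with f′(x) = 2x. Iterate:
  r_0 = 12 (mod 17)
  r_1 = 284 (mod 289)
  r_2 = 4908 (mod 4913)
Final: r_2 = 4908, and one checks f(r_2) ≡ 0 mod 17^3.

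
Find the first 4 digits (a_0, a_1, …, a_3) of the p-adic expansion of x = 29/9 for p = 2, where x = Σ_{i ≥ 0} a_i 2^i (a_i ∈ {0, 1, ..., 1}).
(a_0, …, a_3) = (1, 0, 1, 0)

v_2(29/9) = 0 (numerator and denominator both coprime to 2), so x ∈ ℤ_2^×. Compute digits iteratively via a_i = x_i mod 2, x_{i+1} = (x_i − a_i)/2, with x_0 = x:
  x_0 = 29/9;  a_0 = 1;  x_1 = (x_0 − 1)/2 = 10/9
  x_1 = 10/9;  a_1 = 0;  x_2 = (x_1 − 0)/2 = 5/9
  x_2 = 5/9;  a_2 = 1;  x_3 = (x_2 − 1)/2 = -2/9
  x_3 = -2/9;  a_3 = 0;  x_4 = (x_3 − 0)/2 = -1/9
Digits: (1, 0, 1, 0).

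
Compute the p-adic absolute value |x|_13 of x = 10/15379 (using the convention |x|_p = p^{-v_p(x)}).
|10/15379|_13 = 2197

Step 1 — compute v_13(x) by factoring powers of 13 out of the numerator and denominator: v_13(10/15379) = -3. Step 2 — apply |x|_p = p^{-v_p(x)} = 13^{3} = 2197.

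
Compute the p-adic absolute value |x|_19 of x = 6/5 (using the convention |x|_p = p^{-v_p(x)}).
|6/5|_19 = 1

Step 1 — compute v_19(x) by factoring powers of 19 out of the numerator and denominator: v_19(6/5) = 0. Step 2 — apply |x|_p = p^{-v_p(x)} = 19^{0} = 1.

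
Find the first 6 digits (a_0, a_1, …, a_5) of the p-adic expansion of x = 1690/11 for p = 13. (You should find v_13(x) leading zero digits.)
(a_0, …, a_5) = (0, 0, 8, 3, 8, 10)

v_13(1690/11) = 2, so a_0 = ... = a_1 = 0. Factor out: x = 13^2 · u with u = 10/11 a unit in ℤ_13. Expand u iteratively via a_{v+i} = u_i mod 13, u_{i+1} = (u_i − a_{v+i})/13:
  u_0 = 10/11;  a_2 = 8;  u_1 = (u_0 − 8)/13 = -6/11
  u_1 = -6/11;  a_3 = 3;  u_2 = (u_1 − 3)/13 = -3/11
  u_2 = -3/11;  a_4 = 8;  u_3 = (u_2 − 8)/13 = -7/11
  u_3 = -7/11;  a_5 = 10;  u_4 = (u_3 − 10)/13 = -9/11
Digits: (0, 0, 8, 3, 8, 10).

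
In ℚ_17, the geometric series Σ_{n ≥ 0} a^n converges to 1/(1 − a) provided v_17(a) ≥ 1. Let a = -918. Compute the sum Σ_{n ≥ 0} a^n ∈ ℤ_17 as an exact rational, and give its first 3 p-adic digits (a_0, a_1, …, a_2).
Σ a^n = 1/(1 − a) = 1/919;  first 3 digits = (1, 14, 5)

v_17(a) = 1 ≥ 1, so the series converges in ℤ_17 to 1/(1 − a) = 1/(1 − (-918)) = 1/919. Expand this rational in ℤ_17: compute digits iteratively via d_i = x_i mod 17, x_{i+1} = (x_i − d_i)/17. The first 3 digits are (1, 14, 5).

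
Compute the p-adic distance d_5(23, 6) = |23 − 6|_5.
d_5(23, 6) = 1

Step 1 — x − y = 23 − 6 = 17. Step 2 — v_5(17) = 0 (factor: 17 = (5^0 · 17); the sign does not affect v_p). Step 3 — |x − y|_5 = 5^{0} = 1.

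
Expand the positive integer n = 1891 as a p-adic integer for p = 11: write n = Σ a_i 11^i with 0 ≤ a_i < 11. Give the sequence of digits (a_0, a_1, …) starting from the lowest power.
(a_0, a_1, …) = (10, 6, 4, 1)

Repeated division by 11 gives the digits low-to-high: 1891 = 10 + 6·11^1 + 4·11^2 + 1·11^3. Digit sequence: (10, 6, 4, 1).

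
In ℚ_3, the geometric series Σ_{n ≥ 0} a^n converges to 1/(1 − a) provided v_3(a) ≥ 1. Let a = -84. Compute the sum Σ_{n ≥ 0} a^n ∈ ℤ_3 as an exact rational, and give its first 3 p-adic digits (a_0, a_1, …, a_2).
Σ a^n = 1/(1 − a) = 1/85;  first 3 digits = (1, 2, 0)

v_3(a) = 1 ≥ 1, so the series converges in ℤ_3 to 1/(1 − a) = 1/(1 − (-84)) = 1/85. Expand this rational in ℤ_3: compute digits iteratively via d_i = x_i mod 3, x_{i+1} = (x_i − d_i)/3. The first 3 digits are (1, 2, 0).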